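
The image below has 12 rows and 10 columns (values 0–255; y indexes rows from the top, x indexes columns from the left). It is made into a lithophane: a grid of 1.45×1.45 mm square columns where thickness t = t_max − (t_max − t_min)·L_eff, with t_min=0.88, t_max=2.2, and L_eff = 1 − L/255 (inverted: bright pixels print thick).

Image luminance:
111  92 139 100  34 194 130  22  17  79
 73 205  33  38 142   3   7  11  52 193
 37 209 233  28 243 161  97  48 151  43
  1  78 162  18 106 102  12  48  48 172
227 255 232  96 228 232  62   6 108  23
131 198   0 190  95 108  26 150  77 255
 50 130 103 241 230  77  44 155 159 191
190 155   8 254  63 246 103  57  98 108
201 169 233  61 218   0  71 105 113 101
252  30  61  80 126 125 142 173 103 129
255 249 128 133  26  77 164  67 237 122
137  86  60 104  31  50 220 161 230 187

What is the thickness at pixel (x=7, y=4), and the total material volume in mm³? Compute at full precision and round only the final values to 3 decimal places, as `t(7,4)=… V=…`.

span = t_max - t_min = 2.2 - 0.88 = 1.320
L(7,4) = 6, L_eff = 1 - 6/255 = 0.976471 (inverted)
t(7,4) = 2.2 - 1.320·0.976471 = 0.911
Σt over all 12·10 pixels = 15246/85 ≈ 179.3647059
V = pitch²·Σt = 1.45²·15246/85 = 377.114

t(7,4)=0.911 V=377.114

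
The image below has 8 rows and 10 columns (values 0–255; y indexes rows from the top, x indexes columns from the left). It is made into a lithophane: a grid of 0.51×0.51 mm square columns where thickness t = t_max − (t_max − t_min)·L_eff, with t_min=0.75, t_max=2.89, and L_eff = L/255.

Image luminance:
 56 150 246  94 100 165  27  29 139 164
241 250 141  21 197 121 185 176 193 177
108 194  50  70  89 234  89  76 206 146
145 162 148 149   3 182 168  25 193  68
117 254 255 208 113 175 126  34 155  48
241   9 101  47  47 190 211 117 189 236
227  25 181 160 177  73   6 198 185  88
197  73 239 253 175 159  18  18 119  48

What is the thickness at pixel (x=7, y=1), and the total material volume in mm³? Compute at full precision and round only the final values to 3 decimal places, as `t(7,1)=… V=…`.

t(7,1)=1.413 V=36.410

span = t_max - t_min = 2.89 - 0.75 = 2.140
L(7,1) = 176, L_eff = 176/255 = 0.690196
t(7,1) = 2.89 - 2.140·0.690196 = 1.413
Σt over all 8·10 pixels = 594939/4250 ≈ 139.9856471
V = pitch²·Σt = 0.51²·594939/4250 = 36.410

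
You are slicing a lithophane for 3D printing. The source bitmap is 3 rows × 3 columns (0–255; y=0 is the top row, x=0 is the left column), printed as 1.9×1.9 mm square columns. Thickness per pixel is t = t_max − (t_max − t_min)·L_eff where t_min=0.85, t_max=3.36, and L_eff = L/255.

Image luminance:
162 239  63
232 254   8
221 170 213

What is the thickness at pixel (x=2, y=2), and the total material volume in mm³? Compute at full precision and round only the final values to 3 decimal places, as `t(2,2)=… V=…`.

span = t_max - t_min = 3.36 - 0.85 = 2.510
L(2,2) = 213, L_eff = 213/255 = 0.835294
t(2,2) = 3.36 - 2.510·0.835294 = 1.263
Σt over all 3·3 pixels = 189529/12750 ≈ 14.8650196
V = pitch²·Σt = 1.9²·189529/12750 = 53.663

t(2,2)=1.263 V=53.663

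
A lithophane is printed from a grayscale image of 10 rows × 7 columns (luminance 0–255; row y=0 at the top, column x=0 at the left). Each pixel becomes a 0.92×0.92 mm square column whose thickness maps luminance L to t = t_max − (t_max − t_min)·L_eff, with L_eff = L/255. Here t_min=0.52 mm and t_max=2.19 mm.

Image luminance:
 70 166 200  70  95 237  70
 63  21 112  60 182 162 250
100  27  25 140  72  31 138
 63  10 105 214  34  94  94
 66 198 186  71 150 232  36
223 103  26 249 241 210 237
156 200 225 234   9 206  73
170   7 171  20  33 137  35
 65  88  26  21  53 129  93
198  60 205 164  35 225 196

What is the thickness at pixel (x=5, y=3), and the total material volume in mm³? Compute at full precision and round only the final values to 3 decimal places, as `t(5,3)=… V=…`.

span = t_max - t_min = 2.19 - 0.52 = 1.670
L(5,3) = 94, L_eff = 94/255 = 0.368627
t(5,3) = 2.19 - 1.670·0.368627 = 1.574
Σt over all 10·7 pixels = 837287/8500 ≈ 98.5043529
V = pitch²·Σt = 0.92²·837287/8500 = 83.374

t(5,3)=1.574 V=83.374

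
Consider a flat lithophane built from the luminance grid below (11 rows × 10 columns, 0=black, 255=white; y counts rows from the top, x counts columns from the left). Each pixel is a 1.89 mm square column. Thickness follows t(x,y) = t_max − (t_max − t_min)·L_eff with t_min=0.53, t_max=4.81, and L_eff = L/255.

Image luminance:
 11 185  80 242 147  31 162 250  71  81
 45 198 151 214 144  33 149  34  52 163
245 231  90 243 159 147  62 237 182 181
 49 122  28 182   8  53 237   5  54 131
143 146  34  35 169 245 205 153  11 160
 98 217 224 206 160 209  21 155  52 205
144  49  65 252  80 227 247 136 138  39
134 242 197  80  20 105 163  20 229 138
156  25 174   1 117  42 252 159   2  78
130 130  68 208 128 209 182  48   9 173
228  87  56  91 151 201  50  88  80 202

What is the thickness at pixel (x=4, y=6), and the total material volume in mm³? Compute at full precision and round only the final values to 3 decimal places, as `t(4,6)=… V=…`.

span = t_max - t_min = 4.81 - 0.53 = 4.280
L(4,6) = 80, L_eff = 80/255 = 0.313725
t(4,6) = 4.81 - 4.280·0.313725 = 3.467
Σt over all 11·10 pixels = 3714287/12750 ≈ 291.3166275
V = pitch²·Σt = 1.89²·3714287/12750 = 1040.612

t(4,6)=3.467 V=1040.612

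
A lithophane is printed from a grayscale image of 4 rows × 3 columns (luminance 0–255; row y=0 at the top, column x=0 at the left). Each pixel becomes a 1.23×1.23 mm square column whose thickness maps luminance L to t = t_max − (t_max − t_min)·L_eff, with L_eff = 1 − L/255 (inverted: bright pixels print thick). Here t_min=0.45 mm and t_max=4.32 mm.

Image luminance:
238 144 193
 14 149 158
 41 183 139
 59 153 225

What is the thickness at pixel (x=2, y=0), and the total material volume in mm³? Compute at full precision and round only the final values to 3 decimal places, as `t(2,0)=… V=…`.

span = t_max - t_min = 4.32 - 0.45 = 3.870
L(2,0) = 193, L_eff = 1 - 193/255 = 0.243137 (inverted)
t(2,0) = 4.32 - 3.870·0.243137 = 3.379
Σt over all 4·3 pixels = 66171/2125 ≈ 31.1392941
V = pitch²·Σt = 1.23²·66171/2125 = 47.111

t(2,0)=3.379 V=47.111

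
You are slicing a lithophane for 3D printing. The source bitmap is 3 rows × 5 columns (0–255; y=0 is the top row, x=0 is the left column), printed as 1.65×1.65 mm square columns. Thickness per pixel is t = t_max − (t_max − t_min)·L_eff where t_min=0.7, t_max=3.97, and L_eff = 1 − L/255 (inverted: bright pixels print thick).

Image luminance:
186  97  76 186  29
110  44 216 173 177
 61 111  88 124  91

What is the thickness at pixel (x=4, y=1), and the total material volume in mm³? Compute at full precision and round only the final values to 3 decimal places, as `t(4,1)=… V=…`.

span = t_max - t_min = 3.97 - 0.7 = 3.270
L(4,1) = 177, L_eff = 1 - 177/255 = 0.305882 (inverted)
t(4,1) = 3.97 - 3.270·0.305882 = 2.970
Σt over all 3·5 pixels = 282071/8500 ≈ 33.1848235
V = pitch²·Σt = 1.65²·282071/8500 = 90.346

t(4,1)=2.970 V=90.346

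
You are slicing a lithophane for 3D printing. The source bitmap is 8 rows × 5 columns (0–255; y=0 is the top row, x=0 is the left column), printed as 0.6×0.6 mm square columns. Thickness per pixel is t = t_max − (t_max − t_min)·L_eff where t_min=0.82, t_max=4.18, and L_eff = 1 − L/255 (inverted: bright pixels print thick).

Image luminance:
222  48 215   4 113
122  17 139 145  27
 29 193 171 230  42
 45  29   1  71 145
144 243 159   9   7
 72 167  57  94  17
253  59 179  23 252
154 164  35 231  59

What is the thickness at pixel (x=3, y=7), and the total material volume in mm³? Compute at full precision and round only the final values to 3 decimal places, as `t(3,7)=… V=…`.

t(3,7)=3.864 V=32.613

span = t_max - t_min = 4.18 - 0.82 = 3.360
L(3,7) = 231, L_eff = 1 - 231/255 = 0.094118 (inverted)
t(3,7) = 4.18 - 3.360·0.094118 = 3.864
Σt over all 8·5 pixels = 90.592
V = pitch²·Σt = 0.6²·90.592 = 32.613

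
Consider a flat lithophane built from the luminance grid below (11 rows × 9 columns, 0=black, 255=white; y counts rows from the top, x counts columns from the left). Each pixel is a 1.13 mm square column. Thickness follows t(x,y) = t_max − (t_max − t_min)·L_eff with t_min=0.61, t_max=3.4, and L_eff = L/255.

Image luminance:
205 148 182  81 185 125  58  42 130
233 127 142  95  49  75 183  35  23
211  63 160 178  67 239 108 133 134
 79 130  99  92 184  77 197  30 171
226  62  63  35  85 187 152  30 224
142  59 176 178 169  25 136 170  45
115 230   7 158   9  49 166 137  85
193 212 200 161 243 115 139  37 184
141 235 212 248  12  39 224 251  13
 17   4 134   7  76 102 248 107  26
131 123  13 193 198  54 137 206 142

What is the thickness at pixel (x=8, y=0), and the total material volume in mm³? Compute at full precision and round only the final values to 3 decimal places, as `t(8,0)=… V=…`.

span = t_max - t_min = 3.4 - 0.61 = 2.790
L(8,0) = 130, L_eff = 130/255 = 0.509804
t(8,0) = 3.4 - 2.790·0.509804 = 1.978
Σt over all 11·9 pixels = 1710969/8500 ≈ 201.2904706
V = pitch²·Σt = 1.13²·1710969/8500 = 257.028

t(8,0)=1.978 V=257.028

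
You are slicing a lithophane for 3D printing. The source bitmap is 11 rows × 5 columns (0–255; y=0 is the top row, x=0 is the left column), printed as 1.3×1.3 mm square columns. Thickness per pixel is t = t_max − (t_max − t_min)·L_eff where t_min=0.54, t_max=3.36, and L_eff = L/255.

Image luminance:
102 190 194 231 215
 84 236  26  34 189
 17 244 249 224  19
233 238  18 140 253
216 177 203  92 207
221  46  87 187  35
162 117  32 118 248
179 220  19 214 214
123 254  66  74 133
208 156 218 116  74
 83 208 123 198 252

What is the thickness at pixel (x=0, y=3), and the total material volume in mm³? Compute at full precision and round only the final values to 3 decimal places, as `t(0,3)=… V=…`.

span = t_max - t_min = 3.36 - 0.54 = 2.820
L(0,3) = 233, L_eff = 233/255 = 0.913725
t(0,3) = 3.36 - 2.820·0.913725 = 0.783
Σt over all 11·5 pixels = 194924/2125 ≈ 91.7289412
V = pitch²·Σt = 1.3²·194924/2125 = 155.022

t(0,3)=0.783 V=155.022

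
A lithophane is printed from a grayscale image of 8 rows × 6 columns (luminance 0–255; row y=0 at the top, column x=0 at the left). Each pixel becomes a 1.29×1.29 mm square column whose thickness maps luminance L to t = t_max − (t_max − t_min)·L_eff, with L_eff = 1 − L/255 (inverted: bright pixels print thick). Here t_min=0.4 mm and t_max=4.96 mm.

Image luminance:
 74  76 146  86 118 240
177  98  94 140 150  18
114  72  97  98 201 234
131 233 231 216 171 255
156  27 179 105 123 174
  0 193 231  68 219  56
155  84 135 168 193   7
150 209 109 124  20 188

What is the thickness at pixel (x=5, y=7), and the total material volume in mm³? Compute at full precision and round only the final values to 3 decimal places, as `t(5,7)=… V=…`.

t(5,7)=3.762 V=226.657

span = t_max - t_min = 4.96 - 0.4 = 4.560
L(5,7) = 188, L_eff = 1 - 188/255 = 0.262745 (inverted)
t(5,7) = 4.96 - 4.560·0.262745 = 3.762
Σt over all 8·6 pixels = 289434/2125 ≈ 136.2042353
V = pitch²·Σt = 1.29²·289434/2125 = 226.657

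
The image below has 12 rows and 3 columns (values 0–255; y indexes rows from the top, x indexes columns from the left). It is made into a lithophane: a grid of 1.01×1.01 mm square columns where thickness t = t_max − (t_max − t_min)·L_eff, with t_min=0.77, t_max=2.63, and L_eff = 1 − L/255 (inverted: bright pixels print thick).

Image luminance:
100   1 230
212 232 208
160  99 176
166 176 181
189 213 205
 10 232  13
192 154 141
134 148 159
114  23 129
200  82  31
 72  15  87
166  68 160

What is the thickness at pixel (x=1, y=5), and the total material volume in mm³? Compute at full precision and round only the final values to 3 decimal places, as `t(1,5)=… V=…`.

t(1,5)=2.462 V=64.573

span = t_max - t_min = 2.63 - 0.77 = 1.860
L(1,5) = 232, L_eff = 1 - 232/255 = 0.090196 (inverted)
t(1,5) = 2.63 - 1.860·0.090196 = 2.462
Σt over all 12·3 pixels = 134514/2125 ≈ 63.3007059
V = pitch²·Σt = 1.01²·134514/2125 = 64.573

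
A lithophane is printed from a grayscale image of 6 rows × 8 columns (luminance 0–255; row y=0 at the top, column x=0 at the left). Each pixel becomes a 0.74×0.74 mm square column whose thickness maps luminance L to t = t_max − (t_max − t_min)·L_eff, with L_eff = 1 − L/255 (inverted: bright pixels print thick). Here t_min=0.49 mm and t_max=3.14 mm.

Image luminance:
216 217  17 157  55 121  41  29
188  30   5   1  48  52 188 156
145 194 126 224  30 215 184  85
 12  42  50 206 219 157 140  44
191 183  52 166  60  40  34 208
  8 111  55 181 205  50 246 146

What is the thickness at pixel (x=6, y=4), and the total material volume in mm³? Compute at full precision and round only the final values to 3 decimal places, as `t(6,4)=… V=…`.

t(6,4)=0.843 V=44.349

span = t_max - t_min = 3.14 - 0.49 = 2.650
L(6,4) = 34, L_eff = 1 - 34/255 = 0.866667 (inverted)
t(6,4) = 3.14 - 2.650·0.866667 = 0.843
Σt over all 6·8 pixels = 206521/2550 ≈ 80.9886275
V = pitch²·Σt = 0.74²·206521/2550 = 44.349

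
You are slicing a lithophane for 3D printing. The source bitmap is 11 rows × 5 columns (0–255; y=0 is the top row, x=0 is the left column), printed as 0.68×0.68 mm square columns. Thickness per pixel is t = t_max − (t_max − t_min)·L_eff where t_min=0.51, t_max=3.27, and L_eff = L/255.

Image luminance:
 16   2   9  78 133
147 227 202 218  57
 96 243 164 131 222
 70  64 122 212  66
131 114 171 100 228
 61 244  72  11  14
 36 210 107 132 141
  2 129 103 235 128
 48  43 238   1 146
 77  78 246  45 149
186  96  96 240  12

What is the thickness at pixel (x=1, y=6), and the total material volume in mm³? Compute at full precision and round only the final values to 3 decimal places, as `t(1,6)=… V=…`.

t(1,6)=0.997 V=50.386

span = t_max - t_min = 3.27 - 0.51 = 2.760
L(1,6) = 210, L_eff = 210/255 = 0.823529
t(1,6) = 3.27 - 2.760·0.823529 = 0.997
Σt over all 11·5 pixels = 926217/8500 ≈ 108.9667059
V = pitch²·Σt = 0.68²·926217/8500 = 50.386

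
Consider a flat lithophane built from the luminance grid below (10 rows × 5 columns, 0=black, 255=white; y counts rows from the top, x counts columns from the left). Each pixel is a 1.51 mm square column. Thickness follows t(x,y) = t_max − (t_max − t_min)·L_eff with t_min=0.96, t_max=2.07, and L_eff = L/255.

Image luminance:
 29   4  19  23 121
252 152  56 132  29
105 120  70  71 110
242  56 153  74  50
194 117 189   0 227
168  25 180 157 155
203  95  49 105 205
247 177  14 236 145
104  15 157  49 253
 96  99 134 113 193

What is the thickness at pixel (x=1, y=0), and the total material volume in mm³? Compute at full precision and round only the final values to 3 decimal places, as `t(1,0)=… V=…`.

span = t_max - t_min = 2.07 - 0.96 = 1.110
L(1,0) = 4, L_eff = 4/255 = 0.015686
t(1,0) = 2.07 - 1.110·0.015686 = 2.053
Σt over all 10·5 pixels = 658897/8500 ≈ 77.5172941
V = pitch²·Σt = 1.51²·658897/8500 = 176.747

t(1,0)=2.053 V=176.747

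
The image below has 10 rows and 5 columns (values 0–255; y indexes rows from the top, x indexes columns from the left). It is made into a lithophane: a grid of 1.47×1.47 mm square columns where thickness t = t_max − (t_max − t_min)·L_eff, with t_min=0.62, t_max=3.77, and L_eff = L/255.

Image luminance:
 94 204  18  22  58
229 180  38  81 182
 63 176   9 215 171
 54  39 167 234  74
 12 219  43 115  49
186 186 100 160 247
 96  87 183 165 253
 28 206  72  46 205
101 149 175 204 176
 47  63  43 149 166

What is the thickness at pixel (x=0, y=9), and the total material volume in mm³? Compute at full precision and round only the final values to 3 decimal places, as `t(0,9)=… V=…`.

span = t_max - t_min = 3.77 - 0.62 = 3.150
L(0,9) = 47, L_eff = 47/255 = 0.184314
t(0,9) = 3.77 - 3.150·0.184314 = 3.189
Σt over all 10·5 pixels = 111.43
V = pitch²·Σt = 1.47²·111.43 = 240.789

t(0,9)=3.189 V=240.789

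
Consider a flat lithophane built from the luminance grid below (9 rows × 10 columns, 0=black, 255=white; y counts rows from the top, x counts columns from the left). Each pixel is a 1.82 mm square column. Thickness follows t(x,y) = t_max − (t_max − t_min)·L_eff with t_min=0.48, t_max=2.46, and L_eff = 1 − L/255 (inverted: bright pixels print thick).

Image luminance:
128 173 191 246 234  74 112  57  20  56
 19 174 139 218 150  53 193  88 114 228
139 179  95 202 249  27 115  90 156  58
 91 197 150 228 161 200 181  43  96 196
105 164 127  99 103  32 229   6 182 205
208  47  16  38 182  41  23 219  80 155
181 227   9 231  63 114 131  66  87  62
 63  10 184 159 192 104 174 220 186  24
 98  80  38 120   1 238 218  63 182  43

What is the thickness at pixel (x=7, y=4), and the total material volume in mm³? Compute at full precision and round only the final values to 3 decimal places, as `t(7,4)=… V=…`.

span = t_max - t_min = 2.46 - 0.48 = 1.980
L(7,4) = 6, L_eff = 1 - 6/255 = 0.976471 (inverted)
t(7,4) = 2.46 - 1.980·0.976471 = 0.527
Σt over all 9·10 pixels = 558117/4250 ≈ 131.3216471
V = pitch²·Σt = 1.82²·558117/4250 = 434.990

t(7,4)=0.527 V=434.990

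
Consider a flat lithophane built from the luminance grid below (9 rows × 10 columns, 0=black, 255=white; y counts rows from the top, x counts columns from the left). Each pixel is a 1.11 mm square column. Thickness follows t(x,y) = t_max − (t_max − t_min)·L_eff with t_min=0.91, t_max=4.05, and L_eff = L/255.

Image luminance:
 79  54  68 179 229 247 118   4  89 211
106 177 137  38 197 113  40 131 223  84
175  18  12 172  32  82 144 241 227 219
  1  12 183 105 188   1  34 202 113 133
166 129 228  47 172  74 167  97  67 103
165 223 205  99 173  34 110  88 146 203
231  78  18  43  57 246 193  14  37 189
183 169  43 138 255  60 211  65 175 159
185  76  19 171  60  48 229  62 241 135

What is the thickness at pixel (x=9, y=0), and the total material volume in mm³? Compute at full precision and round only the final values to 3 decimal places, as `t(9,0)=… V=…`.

t(9,0)=1.452 V=277.599

span = t_max - t_min = 4.05 - 0.91 = 3.140
L(9,0) = 211, L_eff = 211/255 = 0.827451
t(9,0) = 4.05 - 3.140·0.827451 = 1.452
Σt over all 9·10 pixels = 957549/4250 ≈ 225.3056471
V = pitch²·Σt = 1.11²·957549/4250 = 277.599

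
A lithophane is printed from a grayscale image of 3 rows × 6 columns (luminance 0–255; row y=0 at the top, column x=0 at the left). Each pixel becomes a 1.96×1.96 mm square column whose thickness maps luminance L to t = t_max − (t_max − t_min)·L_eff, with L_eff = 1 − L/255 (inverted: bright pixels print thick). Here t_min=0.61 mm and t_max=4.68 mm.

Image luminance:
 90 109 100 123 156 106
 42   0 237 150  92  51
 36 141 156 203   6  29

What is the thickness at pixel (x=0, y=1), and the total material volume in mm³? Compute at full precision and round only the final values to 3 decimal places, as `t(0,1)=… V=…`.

span = t_max - t_min = 4.68 - 0.61 = 4.070
L(0,1) = 42, L_eff = 1 - 42/255 = 0.835294 (inverted)
t(0,1) = 4.68 - 4.070·0.835294 = 1.280
Σt over all 3·6 pixels = 341193/8500 ≈ 40.1403529
V = pitch²·Σt = 1.96²·341193/8500 = 154.203

t(0,1)=1.280 V=154.203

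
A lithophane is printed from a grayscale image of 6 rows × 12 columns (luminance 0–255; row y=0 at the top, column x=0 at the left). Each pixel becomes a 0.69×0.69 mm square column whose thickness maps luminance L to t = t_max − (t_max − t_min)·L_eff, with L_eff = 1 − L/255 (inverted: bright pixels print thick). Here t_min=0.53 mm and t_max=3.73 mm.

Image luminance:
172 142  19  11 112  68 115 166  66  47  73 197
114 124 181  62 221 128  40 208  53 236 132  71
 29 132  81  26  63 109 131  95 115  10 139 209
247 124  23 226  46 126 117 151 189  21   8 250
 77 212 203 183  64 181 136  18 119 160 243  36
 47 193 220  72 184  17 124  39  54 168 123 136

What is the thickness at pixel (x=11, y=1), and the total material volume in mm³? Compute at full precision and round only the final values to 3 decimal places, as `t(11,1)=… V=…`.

t(11,1)=1.421 V=68.558

span = t_max - t_min = 3.73 - 0.53 = 3.200
L(11,1) = 71, L_eff = 1 - 71/255 = 0.721569 (inverted)
t(11,1) = 3.73 - 3.200·0.721569 = 1.421
Σt over all 6·12 pixels = 183598/1275 ≈ 143.9984314
V = pitch²·Σt = 0.69²·183598/1275 = 68.558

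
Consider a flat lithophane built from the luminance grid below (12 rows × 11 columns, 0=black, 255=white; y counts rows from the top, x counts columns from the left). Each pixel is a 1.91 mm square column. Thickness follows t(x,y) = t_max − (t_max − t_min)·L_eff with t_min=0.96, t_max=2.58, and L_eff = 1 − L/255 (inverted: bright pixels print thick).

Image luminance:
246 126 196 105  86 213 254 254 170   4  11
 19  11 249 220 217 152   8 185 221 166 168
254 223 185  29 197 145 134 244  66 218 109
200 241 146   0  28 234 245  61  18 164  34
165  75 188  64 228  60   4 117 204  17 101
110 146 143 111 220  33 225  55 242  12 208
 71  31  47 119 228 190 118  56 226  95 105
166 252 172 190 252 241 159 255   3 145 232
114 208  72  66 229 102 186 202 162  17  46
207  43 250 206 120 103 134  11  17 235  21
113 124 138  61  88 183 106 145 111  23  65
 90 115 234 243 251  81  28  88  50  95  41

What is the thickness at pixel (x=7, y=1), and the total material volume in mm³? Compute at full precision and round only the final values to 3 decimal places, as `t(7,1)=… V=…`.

t(7,1)=2.135 V=873.919

span = t_max - t_min = 2.58 - 0.96 = 1.620
L(7,1) = 185, L_eff = 1 - 185/255 = 0.274510 (inverted)
t(7,1) = 2.58 - 1.620·0.274510 = 2.135
Σt over all 12·11 pixels = 1018107/4250 ≈ 239.5545882
V = pitch²·Σt = 1.91²·1018107/4250 = 873.919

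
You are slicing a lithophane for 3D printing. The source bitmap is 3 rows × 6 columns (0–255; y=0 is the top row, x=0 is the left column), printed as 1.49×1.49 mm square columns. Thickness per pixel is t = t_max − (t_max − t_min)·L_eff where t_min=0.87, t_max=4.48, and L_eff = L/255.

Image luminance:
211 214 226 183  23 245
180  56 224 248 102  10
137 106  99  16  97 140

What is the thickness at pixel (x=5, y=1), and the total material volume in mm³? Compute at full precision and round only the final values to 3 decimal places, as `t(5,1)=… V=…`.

span = t_max - t_min = 4.48 - 0.87 = 3.610
L(5,1) = 10, L_eff = 10/255 = 0.039216
t(5,1) = 4.48 - 3.610·0.039216 = 4.338
Σt over all 3·6 pixels = 382561/8500 ≈ 45.0071765
V = pitch²·Σt = 1.49²·382561/8500 = 99.920

t(5,1)=4.338 V=99.920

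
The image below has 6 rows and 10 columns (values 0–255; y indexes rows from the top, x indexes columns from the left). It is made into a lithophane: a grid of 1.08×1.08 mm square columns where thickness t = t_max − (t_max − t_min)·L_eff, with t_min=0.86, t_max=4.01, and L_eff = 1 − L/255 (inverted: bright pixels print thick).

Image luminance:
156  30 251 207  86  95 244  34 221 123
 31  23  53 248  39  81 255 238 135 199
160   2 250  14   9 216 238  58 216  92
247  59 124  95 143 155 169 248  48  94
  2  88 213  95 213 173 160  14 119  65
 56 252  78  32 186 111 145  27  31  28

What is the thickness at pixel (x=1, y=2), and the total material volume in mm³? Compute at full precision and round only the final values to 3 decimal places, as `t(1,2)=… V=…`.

t(1,2)=0.885 V=167.875

span = t_max - t_min = 4.01 - 0.86 = 3.150
L(1,2) = 2, L_eff = 1 - 2/255 = 0.992157 (inverted)
t(1,2) = 4.01 - 3.150·0.992157 = 0.885
Σt over all 6·10 pixels = 122337/850 ≈ 143.9258824
V = pitch²·Σt = 1.08²·122337/850 = 167.875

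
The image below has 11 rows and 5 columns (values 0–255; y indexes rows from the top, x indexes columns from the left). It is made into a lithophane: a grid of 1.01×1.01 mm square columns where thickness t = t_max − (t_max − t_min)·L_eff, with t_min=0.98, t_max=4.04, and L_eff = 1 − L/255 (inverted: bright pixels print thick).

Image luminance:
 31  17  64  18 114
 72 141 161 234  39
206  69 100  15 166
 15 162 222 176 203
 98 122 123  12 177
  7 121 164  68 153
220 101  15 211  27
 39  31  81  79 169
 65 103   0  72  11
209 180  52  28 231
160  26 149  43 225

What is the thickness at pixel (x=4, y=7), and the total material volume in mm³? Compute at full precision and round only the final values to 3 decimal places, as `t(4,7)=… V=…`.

span = t_max - t_min = 4.04 - 0.98 = 3.060
L(4,7) = 169, L_eff = 1 - 169/255 = 0.337255 (inverted)
t(4,7) = 4.04 - 3.060·0.337255 = 3.008
Σt over all 11·5 pixels = 123.464
V = pitch²·Σt = 1.01²·123.464 = 125.946

t(4,7)=3.008 V=125.946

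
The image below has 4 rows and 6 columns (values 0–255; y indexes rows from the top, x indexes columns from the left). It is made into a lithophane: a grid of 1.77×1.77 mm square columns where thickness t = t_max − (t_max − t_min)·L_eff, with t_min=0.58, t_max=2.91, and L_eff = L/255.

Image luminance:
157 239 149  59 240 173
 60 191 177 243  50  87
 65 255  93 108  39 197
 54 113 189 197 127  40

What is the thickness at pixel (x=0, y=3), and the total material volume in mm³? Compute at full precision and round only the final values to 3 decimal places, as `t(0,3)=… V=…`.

t(0,3)=2.417 V=124.278

span = t_max - t_min = 2.91 - 0.58 = 2.330
L(0,3) = 54, L_eff = 54/255 = 0.211765
t(0,3) = 2.91 - 2.330·0.211765 = 2.417
Σt over all 4·6 pixels = 505777/12750 ≈ 39.6687843
V = pitch²·Σt = 1.77²·505777/12750 = 124.278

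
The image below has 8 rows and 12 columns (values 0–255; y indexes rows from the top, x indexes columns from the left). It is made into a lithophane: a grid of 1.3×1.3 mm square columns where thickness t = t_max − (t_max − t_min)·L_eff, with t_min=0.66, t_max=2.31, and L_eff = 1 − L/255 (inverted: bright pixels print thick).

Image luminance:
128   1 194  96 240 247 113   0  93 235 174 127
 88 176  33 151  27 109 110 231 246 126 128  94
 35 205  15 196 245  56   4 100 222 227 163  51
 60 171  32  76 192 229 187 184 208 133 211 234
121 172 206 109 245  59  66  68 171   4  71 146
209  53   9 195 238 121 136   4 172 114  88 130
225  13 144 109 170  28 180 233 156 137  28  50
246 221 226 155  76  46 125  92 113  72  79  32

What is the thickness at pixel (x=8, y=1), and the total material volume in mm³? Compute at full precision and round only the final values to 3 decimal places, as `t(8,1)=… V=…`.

span = t_max - t_min = 2.31 - 0.66 = 1.650
L(8,1) = 246, L_eff = 1 - 246/255 = 0.035294 (inverted)
t(8,1) = 2.31 - 1.650·0.035294 = 2.252
Σt over all 8·12 pixels = 122419/850 ≈ 144.0223529
V = pitch²·Σt = 1.3²·122419/850 = 243.398

t(8,1)=2.252 V=243.398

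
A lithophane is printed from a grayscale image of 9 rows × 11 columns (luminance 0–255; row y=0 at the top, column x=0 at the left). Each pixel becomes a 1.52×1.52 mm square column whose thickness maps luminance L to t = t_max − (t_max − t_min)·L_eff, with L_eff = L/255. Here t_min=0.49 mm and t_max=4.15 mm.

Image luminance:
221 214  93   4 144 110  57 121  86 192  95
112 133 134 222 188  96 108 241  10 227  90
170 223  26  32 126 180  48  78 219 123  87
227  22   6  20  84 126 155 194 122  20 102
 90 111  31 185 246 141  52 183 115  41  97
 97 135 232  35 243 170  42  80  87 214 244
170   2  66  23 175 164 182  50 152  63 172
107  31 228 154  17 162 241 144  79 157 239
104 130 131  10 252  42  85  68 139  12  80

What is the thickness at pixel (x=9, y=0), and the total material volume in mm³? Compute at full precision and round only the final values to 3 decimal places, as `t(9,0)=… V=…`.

t(9,0)=1.394 V=551.627

span = t_max - t_min = 4.15 - 0.49 = 3.660
L(9,0) = 192, L_eff = 192/255 = 0.752941
t(9,0) = 4.15 - 3.660·0.752941 = 1.394
Σt over all 9·11 pixels = 405889/1700 ≈ 238.7582353
V = pitch²·Σt = 1.52²·405889/1700 = 551.627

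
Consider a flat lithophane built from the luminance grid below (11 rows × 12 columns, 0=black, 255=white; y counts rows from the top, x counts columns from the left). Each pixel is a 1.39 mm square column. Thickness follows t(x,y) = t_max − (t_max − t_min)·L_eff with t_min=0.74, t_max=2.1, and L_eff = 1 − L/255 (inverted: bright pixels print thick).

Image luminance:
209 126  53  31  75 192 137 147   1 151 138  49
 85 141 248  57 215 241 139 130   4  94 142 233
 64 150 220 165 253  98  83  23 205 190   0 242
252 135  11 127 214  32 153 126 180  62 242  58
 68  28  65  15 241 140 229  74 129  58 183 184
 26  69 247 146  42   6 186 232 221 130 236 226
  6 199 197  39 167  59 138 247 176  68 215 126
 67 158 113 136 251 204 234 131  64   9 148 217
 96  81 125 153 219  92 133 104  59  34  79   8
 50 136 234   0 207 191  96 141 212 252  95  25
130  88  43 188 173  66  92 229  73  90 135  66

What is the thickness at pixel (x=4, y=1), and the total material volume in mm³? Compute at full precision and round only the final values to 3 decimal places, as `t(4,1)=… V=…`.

span = t_max - t_min = 2.1 - 0.74 = 1.360
L(4,1) = 215, L_eff = 1 - 215/255 = 0.156863 (inverted)
t(4,1) = 2.1 - 1.360·0.156863 = 1.887
Σt over all 11·12 pixels = 70766/375 ≈ 188.7093333
V = pitch²·Σt = 1.39²·70766/375 = 364.605

t(4,1)=1.887 V=364.605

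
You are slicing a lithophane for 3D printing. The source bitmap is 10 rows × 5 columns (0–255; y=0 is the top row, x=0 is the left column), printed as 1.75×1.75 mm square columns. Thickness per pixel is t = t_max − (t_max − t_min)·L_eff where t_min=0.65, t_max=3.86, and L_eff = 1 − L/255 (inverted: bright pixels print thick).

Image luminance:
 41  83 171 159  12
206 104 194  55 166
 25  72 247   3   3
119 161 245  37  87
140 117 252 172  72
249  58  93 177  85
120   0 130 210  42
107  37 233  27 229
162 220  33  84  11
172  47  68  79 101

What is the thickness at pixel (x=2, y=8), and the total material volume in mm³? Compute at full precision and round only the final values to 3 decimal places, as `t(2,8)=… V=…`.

span = t_max - t_min = 3.86 - 0.65 = 3.210
L(2,8) = 33, L_eff = 1 - 33/255 = 0.870588 (inverted)
t(2,8) = 3.86 - 3.210·0.870588 = 1.065
Σt over all 10·5 pixels = 887969/8500 ≈ 104.4669412
V = pitch²·Σt = 1.75²·887969/8500 = 319.930

t(2,8)=1.065 V=319.930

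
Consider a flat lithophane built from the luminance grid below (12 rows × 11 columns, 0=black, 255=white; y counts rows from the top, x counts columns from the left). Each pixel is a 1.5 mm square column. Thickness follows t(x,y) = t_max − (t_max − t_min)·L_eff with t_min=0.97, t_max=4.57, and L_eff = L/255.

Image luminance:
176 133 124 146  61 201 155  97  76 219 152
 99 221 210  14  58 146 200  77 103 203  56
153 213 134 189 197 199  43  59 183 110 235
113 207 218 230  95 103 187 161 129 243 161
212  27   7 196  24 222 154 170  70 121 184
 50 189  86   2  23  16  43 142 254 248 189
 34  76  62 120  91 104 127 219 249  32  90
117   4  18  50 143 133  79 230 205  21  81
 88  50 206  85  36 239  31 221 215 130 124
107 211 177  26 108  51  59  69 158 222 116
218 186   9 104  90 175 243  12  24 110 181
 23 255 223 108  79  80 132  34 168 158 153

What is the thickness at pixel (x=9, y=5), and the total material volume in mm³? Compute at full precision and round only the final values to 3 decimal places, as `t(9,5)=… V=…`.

t(9,5)=1.069 V=820.562

span = t_max - t_min = 4.57 - 0.97 = 3.600
L(9,5) = 248, L_eff = 248/255 = 0.972549
t(9,5) = 4.57 - 3.600·0.972549 = 1.069
Σt over all 12·11 pixels = 30999/85 ≈ 364.6941176
V = pitch²·Σt = 1.5²·30999/85 = 820.562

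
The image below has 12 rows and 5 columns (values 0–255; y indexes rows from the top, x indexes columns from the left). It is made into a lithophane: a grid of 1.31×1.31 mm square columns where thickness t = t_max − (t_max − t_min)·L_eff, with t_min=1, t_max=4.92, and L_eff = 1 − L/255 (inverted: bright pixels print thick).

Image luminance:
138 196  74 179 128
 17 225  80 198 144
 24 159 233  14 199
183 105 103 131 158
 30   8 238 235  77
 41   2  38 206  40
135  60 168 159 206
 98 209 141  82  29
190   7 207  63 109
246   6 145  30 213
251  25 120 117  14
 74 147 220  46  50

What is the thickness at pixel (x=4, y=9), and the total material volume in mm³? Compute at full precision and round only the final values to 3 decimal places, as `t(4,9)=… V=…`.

span = t_max - t_min = 4.92 - 1 = 3.920
L(4,9) = 213, L_eff = 1 - 213/255 = 0.164706 (inverted)
t(4,9) = 4.92 - 3.920·0.164706 = 4.274
Σt over all 12·5 pixels = 72344/425 ≈ 170.2211765
V = pitch²·Σt = 1.31²·72344/425 = 292.117

t(4,9)=4.274 V=292.117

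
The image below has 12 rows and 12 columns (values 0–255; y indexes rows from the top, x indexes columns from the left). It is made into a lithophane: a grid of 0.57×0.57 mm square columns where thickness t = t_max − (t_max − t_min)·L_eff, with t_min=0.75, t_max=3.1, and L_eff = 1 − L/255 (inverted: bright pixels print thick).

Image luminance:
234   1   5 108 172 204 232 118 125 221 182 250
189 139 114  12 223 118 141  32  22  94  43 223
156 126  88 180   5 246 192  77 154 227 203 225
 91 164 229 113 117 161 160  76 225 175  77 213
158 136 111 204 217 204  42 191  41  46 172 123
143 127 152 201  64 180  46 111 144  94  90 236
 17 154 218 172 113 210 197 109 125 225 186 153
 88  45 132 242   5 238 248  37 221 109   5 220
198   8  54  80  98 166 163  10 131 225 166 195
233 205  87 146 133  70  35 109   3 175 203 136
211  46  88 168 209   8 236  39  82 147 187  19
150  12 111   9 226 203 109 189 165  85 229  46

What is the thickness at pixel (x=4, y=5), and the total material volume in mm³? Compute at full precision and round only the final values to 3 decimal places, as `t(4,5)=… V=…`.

span = t_max - t_min = 3.1 - 0.75 = 2.350
L(4,5) = 64, L_eff = 1 - 64/255 = 0.749020 (inverted)
t(4,5) = 3.1 - 2.350·0.749020 = 1.340
Σt over all 12·12 pixels = 490463/1700 ≈ 288.5076471
V = pitch²·Σt = 0.57²·490463/1700 = 93.736

t(4,5)=1.340 V=93.736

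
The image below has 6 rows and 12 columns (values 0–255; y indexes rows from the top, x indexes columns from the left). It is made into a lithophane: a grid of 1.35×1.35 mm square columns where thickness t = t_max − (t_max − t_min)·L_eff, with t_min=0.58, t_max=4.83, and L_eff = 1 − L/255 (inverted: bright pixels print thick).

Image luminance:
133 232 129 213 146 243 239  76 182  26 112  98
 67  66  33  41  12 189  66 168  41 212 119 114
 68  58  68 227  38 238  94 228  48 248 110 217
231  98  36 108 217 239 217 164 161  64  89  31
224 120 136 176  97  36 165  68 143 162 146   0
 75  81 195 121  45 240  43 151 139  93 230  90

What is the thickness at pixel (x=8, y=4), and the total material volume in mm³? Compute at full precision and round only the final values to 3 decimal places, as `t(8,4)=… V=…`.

span = t_max - t_min = 4.83 - 0.58 = 4.250
L(8,4) = 143, L_eff = 1 - 143/255 = 0.439216 (inverted)
t(8,4) = 4.83 - 4.250·0.439216 = 2.963
Σt over all 6·12 pixels = 29339/150 ≈ 195.5933333
V = pitch²·Σt = 1.35²·29339/150 = 356.469

t(8,4)=2.963 V=356.469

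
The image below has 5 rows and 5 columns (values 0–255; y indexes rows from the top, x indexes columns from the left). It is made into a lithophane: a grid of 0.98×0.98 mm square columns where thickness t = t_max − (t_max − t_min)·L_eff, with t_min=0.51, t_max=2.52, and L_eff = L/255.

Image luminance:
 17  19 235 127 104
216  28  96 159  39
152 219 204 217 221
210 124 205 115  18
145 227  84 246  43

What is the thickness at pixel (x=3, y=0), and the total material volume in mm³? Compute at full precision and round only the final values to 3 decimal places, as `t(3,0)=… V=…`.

t(3,0)=1.519 V=34.237

span = t_max - t_min = 2.52 - 0.51 = 2.010
L(3,0) = 127, L_eff = 127/255 = 0.498039
t(3,0) = 2.52 - 2.010·0.498039 = 1.519
Σt over all 5·5 pixels = 30301/850 ≈ 35.6482353
V = pitch²·Σt = 0.98²·30301/850 = 34.237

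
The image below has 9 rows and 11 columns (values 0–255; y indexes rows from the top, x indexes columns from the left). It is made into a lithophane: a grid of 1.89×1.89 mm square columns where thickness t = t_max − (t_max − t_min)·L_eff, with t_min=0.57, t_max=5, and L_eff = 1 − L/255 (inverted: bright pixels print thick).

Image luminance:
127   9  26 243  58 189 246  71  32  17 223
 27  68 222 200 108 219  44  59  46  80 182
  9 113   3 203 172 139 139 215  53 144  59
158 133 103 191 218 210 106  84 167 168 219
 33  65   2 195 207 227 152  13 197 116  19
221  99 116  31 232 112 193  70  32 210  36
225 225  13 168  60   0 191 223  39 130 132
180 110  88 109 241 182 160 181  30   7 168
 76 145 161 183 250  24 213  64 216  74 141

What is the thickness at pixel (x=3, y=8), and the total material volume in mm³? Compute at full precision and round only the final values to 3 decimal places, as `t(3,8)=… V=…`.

t(3,8)=3.749 V=976.597

span = t_max - t_min = 5 - 0.57 = 4.430
L(3,8) = 183, L_eff = 1 - 183/255 = 0.282353 (inverted)
t(3,8) = 5 - 4.430·0.282353 = 3.749
Σt over all 9·11 pixels = 580966/2125 ≈ 273.3957647
V = pitch²·Σt = 1.89²·580966/2125 = 976.597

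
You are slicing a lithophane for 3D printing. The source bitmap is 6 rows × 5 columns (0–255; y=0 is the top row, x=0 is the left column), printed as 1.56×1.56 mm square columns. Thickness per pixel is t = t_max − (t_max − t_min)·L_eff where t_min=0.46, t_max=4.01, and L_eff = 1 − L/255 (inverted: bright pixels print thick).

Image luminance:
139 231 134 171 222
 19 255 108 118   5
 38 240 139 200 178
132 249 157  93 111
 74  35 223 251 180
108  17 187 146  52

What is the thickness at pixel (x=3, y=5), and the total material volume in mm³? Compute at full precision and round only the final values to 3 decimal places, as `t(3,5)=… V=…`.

t(3,5)=2.493 V=176.284

span = t_max - t_min = 4.01 - 0.46 = 3.550
L(3,5) = 146, L_eff = 1 - 146/255 = 0.427451 (inverted)
t(3,5) = 4.01 - 3.550·0.427451 = 2.493
Σt over all 6·5 pixels = 30786/425 ≈ 72.4376471
V = pitch²·Σt = 1.56²·30786/425 = 176.284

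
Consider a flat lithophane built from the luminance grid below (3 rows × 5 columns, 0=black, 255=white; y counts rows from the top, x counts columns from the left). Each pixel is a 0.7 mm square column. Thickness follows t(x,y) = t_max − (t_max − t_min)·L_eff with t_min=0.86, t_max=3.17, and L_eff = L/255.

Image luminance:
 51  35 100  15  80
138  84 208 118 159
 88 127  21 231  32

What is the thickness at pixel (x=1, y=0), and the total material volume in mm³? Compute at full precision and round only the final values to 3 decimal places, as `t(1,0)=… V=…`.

span = t_max - t_min = 3.17 - 0.86 = 2.310
L(1,0) = 35, L_eff = 35/255 = 0.137255
t(1,0) = 3.17 - 2.310·0.137255 = 2.853
Σt over all 3·5 pixels = 72419/2125 ≈ 34.0795294
V = pitch²·Σt = 0.7²·72419/2125 = 16.699

t(1,0)=2.853 V=16.699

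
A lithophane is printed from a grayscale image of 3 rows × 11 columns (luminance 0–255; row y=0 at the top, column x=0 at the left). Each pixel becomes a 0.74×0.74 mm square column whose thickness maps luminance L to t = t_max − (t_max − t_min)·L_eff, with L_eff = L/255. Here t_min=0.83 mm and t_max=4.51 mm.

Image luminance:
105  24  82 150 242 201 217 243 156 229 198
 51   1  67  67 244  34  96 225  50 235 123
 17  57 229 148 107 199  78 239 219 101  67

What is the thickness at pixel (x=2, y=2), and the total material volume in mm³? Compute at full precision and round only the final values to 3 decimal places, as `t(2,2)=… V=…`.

t(2,2)=1.205 V=45.930

span = t_max - t_min = 4.51 - 0.83 = 3.680
L(2,2) = 229, L_eff = 229/255 = 0.898039
t(2,2) = 4.51 - 3.680·0.898039 = 1.205
Σt over all 3·11 pixels = 2138797/25500 ≈ 83.8743922
V = pitch²·Σt = 0.74²·2138797/25500 = 45.930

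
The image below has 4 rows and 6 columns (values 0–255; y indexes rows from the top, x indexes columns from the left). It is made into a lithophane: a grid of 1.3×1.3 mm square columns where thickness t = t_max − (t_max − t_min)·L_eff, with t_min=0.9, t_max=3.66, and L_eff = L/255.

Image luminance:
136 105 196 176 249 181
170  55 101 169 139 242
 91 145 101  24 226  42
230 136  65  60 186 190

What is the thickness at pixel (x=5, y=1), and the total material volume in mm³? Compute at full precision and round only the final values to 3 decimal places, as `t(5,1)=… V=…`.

t(5,1)=1.041 V=85.983

span = t_max - t_min = 3.66 - 0.9 = 2.760
L(5,1) = 242, L_eff = 242/255 = 0.949020
t(5,1) = 3.66 - 2.760·0.949020 = 1.041
Σt over all 4·6 pixels = 21623/425 ≈ 50.8776471
V = pitch²·Σt = 1.3²·21623/425 = 85.983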